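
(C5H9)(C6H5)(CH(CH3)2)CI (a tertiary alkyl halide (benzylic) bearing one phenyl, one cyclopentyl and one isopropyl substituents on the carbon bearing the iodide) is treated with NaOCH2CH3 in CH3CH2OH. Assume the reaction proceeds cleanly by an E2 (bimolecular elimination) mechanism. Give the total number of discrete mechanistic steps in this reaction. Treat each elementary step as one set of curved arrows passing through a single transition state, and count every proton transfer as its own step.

Step 1: Concerted anti-periplanar elimination: CH3CH2O⁻ abstracts a β-H while I⁻ leaves, and the C–H electrons become the new C=C π bond — all in a single transition state.
Total: 1 elementary step.

1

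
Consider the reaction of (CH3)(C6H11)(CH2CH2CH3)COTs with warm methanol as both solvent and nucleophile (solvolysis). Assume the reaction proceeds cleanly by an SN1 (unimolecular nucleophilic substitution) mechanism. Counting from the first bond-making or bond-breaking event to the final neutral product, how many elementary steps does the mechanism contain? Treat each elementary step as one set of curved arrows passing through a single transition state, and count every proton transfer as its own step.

3

Step 1: Ionisation: the C–O σ-bond cleaves heterolytically; both bonding electrons depart with TsO⁻, leaving a tertiary carbocation at the α-carbon.
(No 1,2-shift: no single shift to an adjacent carbon would give a more stable cation.)
Step 2: CH3OH donates an oxygen lone pair into the empty p orbital of the cation, giving a protonated ether (an oxonium ion).
Step 3: Deprotonation of the oxonium oxygen by solvent methanol yields the neutral ether.
Total: 3 elementary steps.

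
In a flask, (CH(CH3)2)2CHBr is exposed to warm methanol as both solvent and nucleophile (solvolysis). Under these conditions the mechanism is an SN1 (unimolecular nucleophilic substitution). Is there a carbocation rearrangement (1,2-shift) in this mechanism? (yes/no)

The first-formed carbocation is secondary.
The adjacent isopropyl carbon already bears 2 other carbon substituents and has a hydrogen to migrate; after a 1,2-hydride shift from that carbon the positive charge sits on a tertiary centre.
Tertiary is more stable than secondary, so the shift occurs.

yes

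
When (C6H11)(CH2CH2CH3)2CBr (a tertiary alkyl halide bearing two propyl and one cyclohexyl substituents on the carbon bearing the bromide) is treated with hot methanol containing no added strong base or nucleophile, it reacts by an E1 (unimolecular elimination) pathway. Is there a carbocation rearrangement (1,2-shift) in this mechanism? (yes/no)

The first-formed carbocation is tertiary.
No single 1,2-shift to an adjacent carbon would produce a more-substituted cation than the one already present, so no rearrangement occurs.

no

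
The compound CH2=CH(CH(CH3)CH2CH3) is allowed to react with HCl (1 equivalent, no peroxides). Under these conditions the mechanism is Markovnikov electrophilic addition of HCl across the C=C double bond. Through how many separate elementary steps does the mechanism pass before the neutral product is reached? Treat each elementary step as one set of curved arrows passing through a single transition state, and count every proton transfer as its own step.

3

Step 1: The π electrons of the C=C bond attack a proton of HCl; Markovnikov addition places the new C–H on the less-substituted alkene carbon, so the positive charge ends up on the more-substituted carbon — a secondary carbocation. The H–Cl bond breaks heterolytically, releasing Cl⁻.
Step 2: A 1,2-hydride shift from the adjacent sec-butyl carbon moves the positive charge from the secondary centre to an adjacent carbon, generating a more stable tertiary carbocation.
Step 3: Nucleophilic attack by Cl⁻ on the carbocation completes the addition, giving R–Cl.
Total: 3 elementary steps.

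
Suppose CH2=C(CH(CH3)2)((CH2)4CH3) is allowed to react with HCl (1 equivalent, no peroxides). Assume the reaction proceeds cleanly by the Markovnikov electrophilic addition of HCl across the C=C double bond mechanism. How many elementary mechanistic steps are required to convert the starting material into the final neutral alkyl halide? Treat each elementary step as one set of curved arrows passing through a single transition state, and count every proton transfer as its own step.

Step 1: The π electrons of the C=C bond attack a proton of HCl; Markovnikov addition places the new C–H on the less-substituted alkene carbon, so the positive charge ends up on the more-substituted carbon — a tertiary carbocation. The H–Cl bond breaks heterolytically, releasing Cl⁻.
(No 1,2-shift: no single shift to an adjacent carbon would give a more stable cation.)
Step 2: The Cl⁻ anion donates a lone pair to the carbocation, forming the new C–Cl σ-bond and giving the neutral alkyl halide.
Total: 2 elementary steps.

2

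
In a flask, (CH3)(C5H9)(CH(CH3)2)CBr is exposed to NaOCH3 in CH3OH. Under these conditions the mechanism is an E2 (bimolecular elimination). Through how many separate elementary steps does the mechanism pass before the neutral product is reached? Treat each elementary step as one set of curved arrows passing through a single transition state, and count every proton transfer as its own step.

1

Step 1: Concerted anti-periplanar elimination: CH3O⁻ abstracts a β-H while Br⁻ leaves, and the C–H electrons become the new C=C π bond — all in a single transition state.
Total: 1 elementary step.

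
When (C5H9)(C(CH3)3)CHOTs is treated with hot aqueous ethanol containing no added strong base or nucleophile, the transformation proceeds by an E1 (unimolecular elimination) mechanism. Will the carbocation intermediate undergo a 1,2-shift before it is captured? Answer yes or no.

The first-formed carbocation is secondary.
The adjacent cyclopentyl carbon already bears 2 other carbon substituents and has a hydrogen to migrate; after a 1,2-hydride shift from that carbon the positive charge sits on a tertiary centre.
Tertiary is more stable than secondary, so the shift occurs.

yes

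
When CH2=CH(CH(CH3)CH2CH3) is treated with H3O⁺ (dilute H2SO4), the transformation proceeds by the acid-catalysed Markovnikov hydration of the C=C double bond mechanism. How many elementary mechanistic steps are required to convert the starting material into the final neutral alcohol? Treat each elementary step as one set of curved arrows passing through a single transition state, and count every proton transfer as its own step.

Step 1: Protonation of the alkene by H3O⁺: the π bond acts as the nucleophile and picks up H⁺, giving the more stable (Markovnikov) secondary carbocation. H2O is released.
Step 2: Carbocation rearrangement: a 1,2-hydride shift from the adjacent sec-butyl carbon converts the initially-formed secondary cation into the more stable tertiary cation.
Step 3: Nucleophilic capture of the cation by H2O produces the protonated alcohol (an oxonium ion).
Step 4: Deprotonation of the oxonium ion by a water molecule delivers the neutral alcohol and regenerates the acid catalyst.
Total: 4 elementary steps.

4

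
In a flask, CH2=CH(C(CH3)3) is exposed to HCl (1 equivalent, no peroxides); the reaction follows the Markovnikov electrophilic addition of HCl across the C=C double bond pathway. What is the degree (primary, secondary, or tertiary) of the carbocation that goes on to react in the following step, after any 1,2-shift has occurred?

tertiary

Step 1: Protonation of the alkene by HCl: the π bond acts as the nucleophile and picks up H⁺, giving the more stable (Markovnikov) secondary carbocation. The H–Cl bond breaks heterolytically, releasing Cl⁻.
Step 2: A methyl group with its bonding pair migrates from the adjacent tert-butyl carbon to the cationic centre — a 1,2-methyl shift — upgrading the secondary cation to a tertiary one.
The cation rearranges from secondary to tertiary via a 1,2-methyl shift from the adjacent tert-butyl carbon; the tertiary cation is what reacts next.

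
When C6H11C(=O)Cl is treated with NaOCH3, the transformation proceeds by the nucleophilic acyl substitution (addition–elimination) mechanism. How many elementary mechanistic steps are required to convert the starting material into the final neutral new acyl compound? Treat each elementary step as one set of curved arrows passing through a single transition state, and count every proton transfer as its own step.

Step 1: CH3O⁻ adds to the carbonyl carbon; the C=O π electrons shift onto oxygen and a tetrahedral alkoxide intermediate forms.
Step 2: Collapse of the tetrahedral intermediate: the alkoxide oxygen pushes its lone pair back to re-form C=O while Cl⁻ leaves.
Total: 2 elementary steps.

2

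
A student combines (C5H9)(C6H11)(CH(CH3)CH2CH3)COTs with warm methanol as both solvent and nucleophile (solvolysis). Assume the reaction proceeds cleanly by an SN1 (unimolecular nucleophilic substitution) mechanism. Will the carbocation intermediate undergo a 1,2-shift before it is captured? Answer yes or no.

The first-formed carbocation is tertiary.
No single 1,2-shift to an adjacent carbon would produce a more-substituted cation than the one already present, so no rearrangement occurs.

no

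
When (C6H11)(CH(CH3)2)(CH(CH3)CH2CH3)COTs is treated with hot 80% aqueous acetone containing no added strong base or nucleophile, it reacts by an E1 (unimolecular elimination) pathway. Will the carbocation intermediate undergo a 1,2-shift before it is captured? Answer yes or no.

The first-formed carbocation is tertiary.
No single 1,2-shift to an adjacent carbon would produce a more-substituted cation than the one already present, so no rearrangement occurs.

no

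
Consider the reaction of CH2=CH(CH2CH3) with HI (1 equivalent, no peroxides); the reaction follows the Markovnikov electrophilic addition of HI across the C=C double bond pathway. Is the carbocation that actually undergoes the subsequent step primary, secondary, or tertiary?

Step 1: Electrophilic addition begins with the π(C=C) electrons forming a bond to the proton of HI. Following Markovnikov's rule, the resulting cation is secondary. The H–I bond breaks heterolytically, releasing I⁻.
No single 1,2-shift to an adjacent carbon would give a more-substituted cation, so no rearrangement occurs.

secondary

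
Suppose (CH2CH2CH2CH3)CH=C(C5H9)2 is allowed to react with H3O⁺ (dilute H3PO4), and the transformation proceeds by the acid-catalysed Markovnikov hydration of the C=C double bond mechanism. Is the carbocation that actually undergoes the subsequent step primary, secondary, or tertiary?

Step 1: Electrophilic addition begins with the π(C=C) electrons forming a bond to the proton of H3O⁺. Following Markovnikov's rule, the resulting cation is tertiary. H2O is released.
No single 1,2-shift to an adjacent carbon would give a more-substituted cation, so no rearrangement occurs.

tertiary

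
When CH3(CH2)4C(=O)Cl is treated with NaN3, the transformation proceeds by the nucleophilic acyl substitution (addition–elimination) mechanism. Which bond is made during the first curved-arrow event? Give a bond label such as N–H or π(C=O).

Step 1: A lone pair on the N of N3⁻ attacks the electrophilic acyl carbon; the π(C=O) electrons move onto oxygen, giving a tetrahedral intermediate.
The bond formed in this step is the C–N bond.

C–N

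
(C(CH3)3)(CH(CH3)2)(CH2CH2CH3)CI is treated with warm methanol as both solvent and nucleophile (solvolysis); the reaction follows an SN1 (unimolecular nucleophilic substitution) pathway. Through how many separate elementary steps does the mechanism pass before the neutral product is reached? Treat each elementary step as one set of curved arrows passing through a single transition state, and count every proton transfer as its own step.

Step 1: Unassisted departure of I⁻ (taking the C–I bonding pair) generates a tertiary carbocation.
(No 1,2-shift: no single shift to an adjacent carbon would give a more stable cation.)
Step 2: CH3OH donates an oxygen lone pair into the empty p orbital of the cation, giving a protonated ether (an oxonium ion).
Step 3: Deprotonation of the oxonium oxygen by solvent methanol yields the neutral ether.
Total: 3 elementary steps.

3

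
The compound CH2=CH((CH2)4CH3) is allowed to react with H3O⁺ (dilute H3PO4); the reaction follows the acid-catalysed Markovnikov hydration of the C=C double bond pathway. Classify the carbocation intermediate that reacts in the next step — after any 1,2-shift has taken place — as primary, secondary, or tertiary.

secondary

Step 1: Electrophilic addition begins with the π(C=C) electrons forming a bond to the proton of H3O⁺. Following Markovnikov's rule, the resulting cation is secondary. H2O is released.
No single 1,2-shift to an adjacent carbon would give a more-substituted cation, so no rearrangement occurs.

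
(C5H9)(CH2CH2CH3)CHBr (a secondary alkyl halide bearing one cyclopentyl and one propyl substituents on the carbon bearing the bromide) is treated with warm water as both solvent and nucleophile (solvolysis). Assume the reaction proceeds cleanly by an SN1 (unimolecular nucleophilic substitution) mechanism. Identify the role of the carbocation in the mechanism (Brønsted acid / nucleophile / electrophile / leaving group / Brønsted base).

Step 3: A lone pair on the oxygen of H2O attacks the carbocation, forming a new C–O σ-bond and an oxonium ion.
The carbocation accepts an electron pair into an empty or π* orbital — it is the electrophile.

electrophile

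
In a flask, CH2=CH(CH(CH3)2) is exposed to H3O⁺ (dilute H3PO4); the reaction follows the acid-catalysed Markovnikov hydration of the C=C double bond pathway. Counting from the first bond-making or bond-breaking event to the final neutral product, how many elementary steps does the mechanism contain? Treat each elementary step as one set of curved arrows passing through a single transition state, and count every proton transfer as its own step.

4

Step 1: Electrophilic addition begins with the π(C=C) electrons forming a bond to the proton of H3O⁺. Following Markovnikov's rule, the resulting cation is secondary. H2O is released.
Step 2: A 1,2-hydride shift from the adjacent isopropyl carbon moves the positive charge from the secondary centre to an adjacent carbon, generating a more stable tertiary carbocation.
Step 3: Nucleophilic capture of the cation by H2O produces the protonated alcohol (an oxonium ion).
Step 4: Deprotonation of the oxonium ion by a water molecule delivers the neutral alcohol and regenerates the acid catalyst.
Total: 4 elementary steps.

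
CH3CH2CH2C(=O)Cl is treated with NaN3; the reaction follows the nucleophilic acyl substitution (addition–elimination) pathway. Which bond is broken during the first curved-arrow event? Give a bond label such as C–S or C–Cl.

π(C=O)

Step 1: A lone pair on the N of N3⁻ attacks the electrophilic acyl carbon; the π(C=O) electrons move onto oxygen, giving a tetrahedral intermediate.
The bond broken in this step is the π(C=O) bond.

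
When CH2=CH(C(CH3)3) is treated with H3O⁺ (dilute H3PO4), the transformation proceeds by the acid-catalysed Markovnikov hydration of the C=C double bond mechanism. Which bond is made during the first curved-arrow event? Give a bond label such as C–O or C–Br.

C–H

Step 1: Electrophilic addition begins with the π(C=C) electrons forming a bond to the proton of H3O⁺. Following Markovnikov's rule, the resulting cation is secondary. H2O is released.
The bond formed in this step is the C–H bond.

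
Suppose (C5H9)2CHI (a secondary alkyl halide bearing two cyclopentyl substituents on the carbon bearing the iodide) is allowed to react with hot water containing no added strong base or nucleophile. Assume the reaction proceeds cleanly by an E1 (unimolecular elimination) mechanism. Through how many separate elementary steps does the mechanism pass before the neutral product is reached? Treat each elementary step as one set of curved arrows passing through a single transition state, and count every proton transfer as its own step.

Step 1: The C–I bond breaks with both electrons going to the iodide; I⁻ leaves and a secondary carbocation remains.
Step 2: Carbocation rearrangement: a 1,2-hydride shift from the adjacent cyclopentyl carbon converts the initially-formed secondary cation into the more stable tertiary cation.
Step 3: Loss of a β-proton to a water molecule of the solvent: the C–H bonding pair collapses toward the cationic carbon to form the C=C π bond, yielding the alkene.
Total: 3 elementary steps.

3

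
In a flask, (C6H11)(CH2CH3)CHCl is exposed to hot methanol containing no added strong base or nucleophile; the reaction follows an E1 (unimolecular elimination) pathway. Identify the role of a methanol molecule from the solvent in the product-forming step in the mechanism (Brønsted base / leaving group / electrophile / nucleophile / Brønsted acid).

Step 3: Loss of a β-proton to a methanol molecule of the solvent: the C–H bonding pair collapses toward the cationic carbon to form the C=C π bond, yielding the alkene.
A methanol molecule from the solvent in the product-forming step accepts a proton in a proton-transfer step — a Brønsted base.

Brønsted base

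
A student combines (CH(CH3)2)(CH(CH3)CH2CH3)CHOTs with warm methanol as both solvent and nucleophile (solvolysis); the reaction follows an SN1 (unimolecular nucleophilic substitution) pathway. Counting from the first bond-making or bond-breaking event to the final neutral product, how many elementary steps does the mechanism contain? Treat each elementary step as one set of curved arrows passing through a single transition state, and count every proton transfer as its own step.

Step 1: The C–O bond breaks with both electrons going to the tosylate; TsO⁻ leaves and a secondary carbocation remains.
Step 2: A hydride (H with its bonding pair) migrates from the adjacent isopropyl carbon to the cationic centre — a 1,2-hydride shift — upgrading the secondary cation to a tertiary one.
Step 3: CH3OH donates an oxygen lone pair into the empty p orbital of the cation, giving a protonated ether (an oxonium ion).
Step 4: Proton transfer from the O–H of the oxonium ion to a solvent molecule delivers the neutral ether.
Total: 4 elementary steps.

4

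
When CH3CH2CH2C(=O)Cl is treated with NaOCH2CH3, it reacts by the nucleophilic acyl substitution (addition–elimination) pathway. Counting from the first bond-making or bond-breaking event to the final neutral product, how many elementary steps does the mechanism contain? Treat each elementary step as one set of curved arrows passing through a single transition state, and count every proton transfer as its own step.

2

Step 1: Nucleophilic addition of CH3CH2O⁻ to the acyl carbon breaks the π(C=O) bond and yields a tetrahedral, anionic intermediate.
Step 2: Collapse of the tetrahedral intermediate: the alkoxide oxygen pushes its lone pair back to re-form C=O while Cl⁻ leaves.
Total: 2 elementary steps.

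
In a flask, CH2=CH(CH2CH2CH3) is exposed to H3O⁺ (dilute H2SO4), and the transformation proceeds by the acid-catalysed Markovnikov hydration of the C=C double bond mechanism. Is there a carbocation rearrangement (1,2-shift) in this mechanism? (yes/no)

no

The first-formed carbocation is secondary.
No single 1,2-shift to an adjacent carbon would produce a more-substituted cation than the one already present, so no rearrangement occurs.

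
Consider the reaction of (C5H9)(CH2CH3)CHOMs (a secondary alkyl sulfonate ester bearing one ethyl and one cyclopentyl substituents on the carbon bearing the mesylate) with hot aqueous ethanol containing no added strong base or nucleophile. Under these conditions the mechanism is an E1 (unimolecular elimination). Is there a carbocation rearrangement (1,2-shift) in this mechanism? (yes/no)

The first-formed carbocation is secondary.
The adjacent cyclopentyl carbon already bears 2 other carbon substituents and has a hydrogen to migrate; after a 1,2-hydride shift from that carbon the positive charge sits on a tertiary centre.
Tertiary is more stable than secondary, so the shift occurs.

yes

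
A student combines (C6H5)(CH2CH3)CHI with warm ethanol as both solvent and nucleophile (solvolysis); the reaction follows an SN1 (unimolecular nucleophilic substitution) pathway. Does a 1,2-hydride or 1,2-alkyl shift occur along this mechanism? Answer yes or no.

The first-formed carbocation is secondary.
No single 1,2-shift to an adjacent carbon would produce a more-substituted cation than the one already present, so no rearrangement occurs.

no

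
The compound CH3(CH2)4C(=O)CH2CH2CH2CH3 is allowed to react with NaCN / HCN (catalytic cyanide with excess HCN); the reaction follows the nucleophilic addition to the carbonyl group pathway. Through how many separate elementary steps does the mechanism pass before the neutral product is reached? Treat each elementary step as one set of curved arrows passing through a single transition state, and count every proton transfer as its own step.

Step 1: A lone pair / filled orbital on CN⁻ attacks the electrophilic carbonyl carbon; the π(C=O) electrons shift onto oxygen, producing a tetrahedral alkoxide intermediate.
Step 2: The alkoxide is protonated in situ by undissociated HCN, yielding a cyanohydrin; the CN⁻ so formed carries on the cycle.
Total: 2 elementary steps.

2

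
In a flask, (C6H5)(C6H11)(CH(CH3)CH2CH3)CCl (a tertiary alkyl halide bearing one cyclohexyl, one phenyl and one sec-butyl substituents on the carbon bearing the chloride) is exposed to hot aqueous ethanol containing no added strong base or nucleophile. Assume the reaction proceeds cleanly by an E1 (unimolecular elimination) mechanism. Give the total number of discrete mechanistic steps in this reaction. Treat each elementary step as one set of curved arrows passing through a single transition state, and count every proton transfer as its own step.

Step 1: Ionisation: the C–Cl σ-bond cleaves heterolytically; both bonding electrons depart with Cl⁻, leaving a tertiary carbocation at the α-carbon.
(No 1,2-shift: no single shift to an adjacent carbon would give a more stable cation.)
Step 2: A weak base (a water (or ethanol) molecule from the solvent) removes a proton from a carbon adjacent to the cationic centre; the electrons of that C–H bond become the new π(C=C) bond, giving the alkene.
Total: 2 elementary steps.

2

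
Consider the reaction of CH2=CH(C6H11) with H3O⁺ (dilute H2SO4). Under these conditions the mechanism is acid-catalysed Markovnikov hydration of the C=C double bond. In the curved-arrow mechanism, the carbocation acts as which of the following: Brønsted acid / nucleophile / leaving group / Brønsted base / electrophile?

Step 3: Water acts as the nucleophile: an oxygen lone pair bonds to the cationic carbon, giving an oxonium-ion intermediate.
The carbocation accepts an electron pair into an empty or π* orbital — it is the electrophile.

electrophile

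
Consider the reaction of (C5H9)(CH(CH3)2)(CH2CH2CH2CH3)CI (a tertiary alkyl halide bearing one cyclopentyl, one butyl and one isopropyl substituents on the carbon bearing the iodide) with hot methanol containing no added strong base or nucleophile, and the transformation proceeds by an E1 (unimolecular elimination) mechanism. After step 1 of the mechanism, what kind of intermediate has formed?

Step 1: The C–I bond breaks with both electrons going to the iodide; I⁻ leaves and a tertiary carbocation remains.
After step 1 the species present is a tertiary carbocation.

tertiary carbocation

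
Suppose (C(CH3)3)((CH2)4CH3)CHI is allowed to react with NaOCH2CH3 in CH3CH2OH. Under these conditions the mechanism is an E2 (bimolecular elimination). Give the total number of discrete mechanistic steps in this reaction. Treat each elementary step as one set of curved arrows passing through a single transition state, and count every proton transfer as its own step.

Step 1: The strong base CH3CH2O⁻ removes a β-hydrogen; in the same concerted event the electrons of the breaking C–H bond form the new π(C=C) bond and the C–I σ-bond breaks, expelling I⁻. Anti-periplanar geometry; one transition state.
Total: 1 elementary step.

1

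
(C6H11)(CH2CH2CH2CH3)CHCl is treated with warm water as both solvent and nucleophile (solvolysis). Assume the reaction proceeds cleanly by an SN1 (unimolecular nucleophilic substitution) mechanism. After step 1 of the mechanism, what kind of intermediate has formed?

Step 1: Unassisted departure of Cl⁻ (taking the C–Cl bonding pair) generates a secondary carbocation.
After step 1 the species present is a secondary carbocation.

secondary carbocation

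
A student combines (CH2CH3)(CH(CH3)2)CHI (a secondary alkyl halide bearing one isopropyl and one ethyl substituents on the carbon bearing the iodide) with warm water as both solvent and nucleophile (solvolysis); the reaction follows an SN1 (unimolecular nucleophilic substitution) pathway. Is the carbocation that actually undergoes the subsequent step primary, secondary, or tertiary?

tertiary

Step 1: The C–I bond breaks with both electrons going to the iodide; I⁻ leaves and a secondary carbocation remains.
Step 2: A 1,2-hydride shift from the adjacent isopropyl carbon moves the positive charge from the secondary centre to an adjacent carbon, generating a more stable tertiary carbocation.
The cation rearranges from secondary to tertiary via a 1,2-hydride shift from the adjacent isopropyl carbon; the tertiary cation is what reacts next.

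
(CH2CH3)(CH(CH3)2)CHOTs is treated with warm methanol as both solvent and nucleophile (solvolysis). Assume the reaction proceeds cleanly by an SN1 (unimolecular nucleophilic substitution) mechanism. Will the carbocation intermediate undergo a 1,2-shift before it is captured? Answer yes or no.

yes

The first-formed carbocation is secondary.
The adjacent isopropyl carbon already bears 2 other carbon substituents and has a hydrogen to migrate; after a 1,2-hydride shift from that carbon the positive charge sits on a tertiary centre.
Tertiary is more stable than secondary, so the shift occurs.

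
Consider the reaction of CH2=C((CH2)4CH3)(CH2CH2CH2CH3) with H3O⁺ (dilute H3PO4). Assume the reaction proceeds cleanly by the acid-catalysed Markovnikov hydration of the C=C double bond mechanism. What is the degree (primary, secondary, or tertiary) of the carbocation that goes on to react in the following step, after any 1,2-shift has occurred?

tertiary

Step 1: Electrophilic addition begins with the π(C=C) electrons forming a bond to the proton of H3O⁺. Following Markovnikov's rule, the resulting cation is tertiary. H2O is released.
No single 1,2-shift to an adjacent carbon would give a more-substituted cation, so no rearrangement occurs.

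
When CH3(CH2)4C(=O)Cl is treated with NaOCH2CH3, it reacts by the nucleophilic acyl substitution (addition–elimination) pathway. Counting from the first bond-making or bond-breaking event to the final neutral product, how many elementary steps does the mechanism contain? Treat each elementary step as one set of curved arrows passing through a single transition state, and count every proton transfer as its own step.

2

Step 1: Nucleophilic addition of CH3CH2O⁻ to the acyl carbon breaks the π(C=O) bond and yields a tetrahedral, anionic intermediate.
Step 2: Collapse of the tetrahedral intermediate: the alkoxide oxygen pushes its lone pair back to re-form C=O while Cl⁻ leaves.
Total: 2 elementary steps.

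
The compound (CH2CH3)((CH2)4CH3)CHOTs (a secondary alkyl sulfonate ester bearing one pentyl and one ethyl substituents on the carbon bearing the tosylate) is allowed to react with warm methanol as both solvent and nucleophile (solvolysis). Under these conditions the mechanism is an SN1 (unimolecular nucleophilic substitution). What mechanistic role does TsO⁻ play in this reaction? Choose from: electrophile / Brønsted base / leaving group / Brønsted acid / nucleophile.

Step 1: Unassisted departure of TsO⁻ (taking the C–O bonding pair) generates a secondary carbocation.
TsO⁻ departs with both electrons of the breaking σ-bond — that is the definition of a leaving group.

leaving group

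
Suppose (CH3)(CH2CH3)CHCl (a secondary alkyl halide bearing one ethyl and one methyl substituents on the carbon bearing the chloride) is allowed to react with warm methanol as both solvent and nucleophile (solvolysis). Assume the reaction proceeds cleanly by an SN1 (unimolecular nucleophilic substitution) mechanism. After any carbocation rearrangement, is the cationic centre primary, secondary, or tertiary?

Step 1: Unassisted departure of Cl⁻ (taking the C–Cl bonding pair) generates a secondary carbocation.
No single 1,2-shift to an adjacent carbon would give a more-substituted cation, so no rearrangement occurs.

secondary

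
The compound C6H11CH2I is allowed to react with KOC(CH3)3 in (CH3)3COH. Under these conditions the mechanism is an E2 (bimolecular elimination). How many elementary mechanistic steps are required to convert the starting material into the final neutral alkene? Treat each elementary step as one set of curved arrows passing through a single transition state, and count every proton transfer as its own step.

1

Step 1: Concerted anti-periplanar elimination: (CH3)3CO⁻ abstracts a β-H while I⁻ leaves, and the C–H electrons become the new C=C π bond — all in a single transition state.
Total: 1 elementary step.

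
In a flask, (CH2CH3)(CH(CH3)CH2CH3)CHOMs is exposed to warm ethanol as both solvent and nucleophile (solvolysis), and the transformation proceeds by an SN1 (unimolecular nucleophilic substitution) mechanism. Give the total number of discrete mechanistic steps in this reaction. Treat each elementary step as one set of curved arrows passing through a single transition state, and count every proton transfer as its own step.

4

Step 1: The C–O bond breaks with both electrons going to the mesylate; MsO⁻ leaves and a secondary carbocation remains.
Step 2: A 1,2-hydride shift from the adjacent sec-butyl carbon moves the positive charge from the secondary centre to an adjacent carbon, generating a more stable tertiary carbocation.
Step 3: Nucleophilic capture: the oxygen of CH3CH2OH bonds to the cationic carbon, producing an oxonium-ion intermediate.
Step 4: A second solvent molecule removes the proton on oxygen, giving the neutral ether product.
Total: 4 elementary steps.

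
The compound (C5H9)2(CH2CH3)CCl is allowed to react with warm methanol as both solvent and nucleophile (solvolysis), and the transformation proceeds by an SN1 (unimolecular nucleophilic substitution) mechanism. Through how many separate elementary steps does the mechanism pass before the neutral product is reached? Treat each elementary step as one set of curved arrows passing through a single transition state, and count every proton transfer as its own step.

3

Step 1: Rate-determining heterolysis of the C–Cl bond gives Cl⁻ and a tertiary carbocation.
(No 1,2-shift: no single shift to an adjacent carbon would give a more stable cation.)
Step 2: Nucleophilic capture: the oxygen of CH3OH bonds to the cationic carbon, producing an oxonium-ion intermediate.
Step 3: A second solvent molecule removes the proton on oxygen, giving the neutral ether product.
Total: 3 elementary steps.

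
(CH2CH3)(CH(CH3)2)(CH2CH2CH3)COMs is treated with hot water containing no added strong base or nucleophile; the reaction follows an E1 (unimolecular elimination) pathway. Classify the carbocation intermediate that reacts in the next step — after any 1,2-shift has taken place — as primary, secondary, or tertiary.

tertiary

Step 1: Rate-determining heterolysis of the C–O bond gives MsO⁻ and a tertiary carbocation.
No single 1,2-shift to an adjacent carbon would give a more-substituted cation, so no rearrangement occurs.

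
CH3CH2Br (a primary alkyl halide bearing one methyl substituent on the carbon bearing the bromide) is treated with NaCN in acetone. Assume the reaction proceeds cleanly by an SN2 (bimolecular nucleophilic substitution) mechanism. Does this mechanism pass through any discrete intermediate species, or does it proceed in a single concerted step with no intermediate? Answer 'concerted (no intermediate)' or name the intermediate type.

Backside attack by CN⁻ on the carbon bearing the bromide: the new C–C bond forms as the C–Br bond breaks, with Walden inversion at carbon.
All bond changes occur in one transition state; no discrete intermediate is formed.

concerted (no intermediate)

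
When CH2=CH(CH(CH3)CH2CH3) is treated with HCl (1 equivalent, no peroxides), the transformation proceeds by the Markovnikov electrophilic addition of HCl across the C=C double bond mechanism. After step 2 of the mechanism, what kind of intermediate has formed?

tertiary carbocation

Step 1: Electrophilic addition begins with the π(C=C) electrons forming a bond to the proton of HCl. Following Markovnikov's rule, the resulting cation is secondary. The H–Cl bond breaks heterolytically, releasing Cl⁻.
Step 2: A hydride (H with its bonding pair) migrates from the adjacent sec-butyl carbon to the cationic centre — a 1,2-hydride shift — upgrading the secondary cation to a tertiary one.
After step 2 the species present is a tertiary carbocation.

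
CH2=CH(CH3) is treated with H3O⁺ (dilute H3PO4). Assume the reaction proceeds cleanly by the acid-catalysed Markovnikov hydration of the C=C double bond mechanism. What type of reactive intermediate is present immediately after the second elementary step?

Step 1: Electrophilic addition begins with the π(C=C) electrons forming a bond to the proton of H3O⁺. Following Markovnikov's rule, the resulting cation is secondary. H2O is released.
Step 2: A lone pair on the oxygen of H2O attacks the carbocation, forming a C–O bond and an oxonium ion (a protonated alcohol).
After step 2 the species present is an oxonium ion.

oxonium ion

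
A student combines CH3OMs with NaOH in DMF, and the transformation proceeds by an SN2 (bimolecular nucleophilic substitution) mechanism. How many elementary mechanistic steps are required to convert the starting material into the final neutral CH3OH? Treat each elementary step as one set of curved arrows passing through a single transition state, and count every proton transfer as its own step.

1

Step 1: Backside attack by OH⁻ on the carbon bearing the mesylate: the new C–O bond forms as the C–O bond breaks, with Walden inversion at carbon.
Total: 1 elementary step.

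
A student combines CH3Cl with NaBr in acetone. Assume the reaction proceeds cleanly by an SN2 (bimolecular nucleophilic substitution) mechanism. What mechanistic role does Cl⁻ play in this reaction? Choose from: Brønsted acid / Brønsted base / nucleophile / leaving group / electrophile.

Step 1: The bromide nucleophile donates a lone pair from Br to the α-carbon in a backside attack; simultaneously the C–Cl σ-bond breaks and both of its electrons leave with Cl⁻. One concerted step with inversion of configuration.
Cl⁻ departs with both electrons of the breaking σ-bond — that is the definition of a leaving group.

leaving group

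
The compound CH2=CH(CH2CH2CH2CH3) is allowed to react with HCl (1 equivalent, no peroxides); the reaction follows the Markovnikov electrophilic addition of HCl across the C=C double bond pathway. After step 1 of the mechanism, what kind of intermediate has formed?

secondary carbocation

Step 1: Electrophilic addition begins with the π(C=C) electrons forming a bond to the proton of HCl. Following Markovnikov's rule, the resulting cation is secondary. The H–Cl bond breaks heterolytically, releasing Cl⁻.
After step 1 the species present is a secondary carbocation.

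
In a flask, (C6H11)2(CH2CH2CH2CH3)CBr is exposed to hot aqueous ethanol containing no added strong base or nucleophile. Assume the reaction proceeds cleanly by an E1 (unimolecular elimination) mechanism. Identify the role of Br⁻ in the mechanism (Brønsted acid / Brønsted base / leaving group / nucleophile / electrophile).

Step 1: Ionisation: the C–Br σ-bond cleaves heterolytically; both bonding electrons depart with Br⁻, leaving a tertiary carbocation at the α-carbon.
Br⁻ departs with both electrons of the breaking σ-bond — that is the definition of a leaving group.

leaving group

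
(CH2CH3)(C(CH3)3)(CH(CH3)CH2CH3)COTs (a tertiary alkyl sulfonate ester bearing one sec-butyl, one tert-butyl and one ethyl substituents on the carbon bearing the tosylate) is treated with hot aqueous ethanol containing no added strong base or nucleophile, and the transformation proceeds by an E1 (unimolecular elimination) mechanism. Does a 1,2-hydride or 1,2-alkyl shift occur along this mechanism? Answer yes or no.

The first-formed carbocation is tertiary.
No single 1,2-shift to an adjacent carbon would produce a more-substituted cation than the one already present, so no rearrangement occurs.

no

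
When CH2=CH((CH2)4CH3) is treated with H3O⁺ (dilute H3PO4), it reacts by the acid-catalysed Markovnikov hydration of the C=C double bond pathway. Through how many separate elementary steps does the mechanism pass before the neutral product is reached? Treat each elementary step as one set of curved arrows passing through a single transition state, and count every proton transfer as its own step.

Step 1: The π electrons of the C=C bond attack a proton of H3O⁺; Markovnikov addition places the new C–H on the less-substituted alkene carbon, so the positive charge ends up on the more-substituted carbon — a secondary carbocation. H2O is released.
(No 1,2-shift: no single shift to an adjacent carbon would give a more stable cation.)
Step 2: Nucleophilic capture of the cation by H2O produces the protonated alcohol (an oxonium ion).
Step 3: Proton transfer from the O–H of the oxonium ion to H2O completes the catalytic cycle and yields the alcohol.
Total: 3 elementary steps.

3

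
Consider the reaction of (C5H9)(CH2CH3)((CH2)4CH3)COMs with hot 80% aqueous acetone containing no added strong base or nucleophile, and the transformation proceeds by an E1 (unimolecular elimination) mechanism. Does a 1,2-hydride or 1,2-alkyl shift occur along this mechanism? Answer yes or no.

no

The first-formed carbocation is tertiary.
No single 1,2-shift to an adjacent carbon would produce a more-substituted cation than the one already present, so no rearrangement occurs.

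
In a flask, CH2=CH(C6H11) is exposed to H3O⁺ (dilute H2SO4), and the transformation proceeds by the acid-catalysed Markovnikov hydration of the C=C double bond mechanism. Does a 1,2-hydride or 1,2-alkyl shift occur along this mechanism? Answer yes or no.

yes

The first-formed carbocation is secondary.
The adjacent cyclohexyl carbon already bears 2 other carbon substituents and has a hydrogen to migrate; after a 1,2-hydride shift from that carbon the positive charge sits on a tertiary centre.
Tertiary is more stable than secondary, so the shift occurs.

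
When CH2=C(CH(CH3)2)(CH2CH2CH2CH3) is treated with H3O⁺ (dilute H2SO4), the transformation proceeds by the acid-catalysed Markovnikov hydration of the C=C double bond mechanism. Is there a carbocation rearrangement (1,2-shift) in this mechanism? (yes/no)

The first-formed carbocation is tertiary.
No single 1,2-shift to an adjacent carbon would produce a more-substituted cation than the one already present, so no rearrangement occurs.

no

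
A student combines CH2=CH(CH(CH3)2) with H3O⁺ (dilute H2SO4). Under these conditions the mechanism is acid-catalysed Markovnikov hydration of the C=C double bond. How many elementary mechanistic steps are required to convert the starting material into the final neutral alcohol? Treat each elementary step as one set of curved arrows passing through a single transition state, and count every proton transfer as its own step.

4

Step 1: Protonation of the alkene by H3O⁺: the π bond acts as the nucleophile and picks up H⁺, giving the more stable (Markovnikov) secondary carbocation. H2O is released.
Step 2: A hydride (H with its bonding pair) migrates from the adjacent isopropyl carbon to the cationic centre — a 1,2-hydride shift — upgrading the secondary cation to a tertiary one.
Step 3: Nucleophilic capture of the cation by H2O produces the protonated alcohol (an oxonium ion).
Step 4: Deprotonation of the oxonium ion by a water molecule delivers the neutral alcohol and regenerates the acid catalyst.
Total: 4 elementary steps.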